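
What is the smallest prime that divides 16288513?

89

16288513 is odd.
Digit sum 34, not divisible by 3.
Ends in 3: not divisible by 5.
7: 16288513 = 7·2326930 + 3
11: 16288513 = 11·1480773 + 10
13: 16288513 = 13·1252962 + 7
17: 16288513 = 17·958147 + 14
19: 16288513 = 19·857290 + 3
23: 16288513 = 23·708196 + 5
29: 16288513 = 29·561672 + 25
31: 16288513 = 31·525435 + 28
37: 16288513 = 37·440230 + 3
41: 16288513 = 41·397280 + 33
43: 16288513 = 43·378802 + 27
47: 16288513 = 47·346564 + 5
53: 16288513 = 53·307330 + 23
59: 16288513 = 59·276076 + 29
61: 16288513 = 61·267024 + 49
67: 16288513 = 67·243112 + 9
71: 16288513 = 71·229415 + 48
73: 16288513 = 73·223130 + 23
79: 16288513 = 79·206183 + 56
83: 16288513 = 83·196247 + 12
89: 16288513 = 89·183017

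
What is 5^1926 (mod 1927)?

5^1 ≡ 5 (mod 1927)
5^2 ≡ 5^2 = 25 ≡ 25 (mod 1927)
5^4 ≡ 25^2 = 625 ≡ 625 (mod 1927)
5^8 ≡ 625^2 = 390625 ≡ 1371 (mod 1927)
5^16 ≡ 1371^2 = 1879641 ≡ 816 (mod 1927)
5^32 ≡ 816^2 = 665856 ≡ 1041 (mod 1927)
5^64 ≡ 1041^2 = 1083681 ≡ 707 (mod 1927)
5^128 ≡ 707^2 = 499849 ≡ 756 (mod 1927)
5^256 ≡ 756^2 = 571536 ≡ 1144 (mod 1927)
5^512 ≡ 1144^2 = 1308736 ≡ 303 (mod 1927)
5^1024 ≡ 303^2 = 91809 ≡ 1240 (mod 1927)
1926 = 1024 + 512 + 256 + 128 + 4 + 2 in binary powers of 2.
So 5^1926 ≡ 1240 · 303 · 1144 · 756 · 625 · 25 ≡ 291 (mod 1927).
Since 291 ≠ 1, base 5 is a Fermat witness: 1927 is composite.

291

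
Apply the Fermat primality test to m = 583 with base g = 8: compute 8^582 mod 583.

196

8^1 ≡ 8 (mod 583)
8^2 ≡ 8^2 = 64 ≡ 64 (mod 583)
8^4 ≡ 64^2 = 4096 ≡ 15 (mod 583)
8^8 ≡ 15^2 = 225 ≡ 225 (mod 583)
8^16 ≡ 225^2 = 50625 ≡ 487 (mod 583)
8^32 ≡ 487^2 = 237169 ≡ 471 (mod 583)
8^64 ≡ 471^2 = 221841 ≡ 301 (mod 583)
8^128 ≡ 301^2 = 90601 ≡ 236 (mod 583)
8^256 ≡ 236^2 = 55696 ≡ 311 (mod 583)
8^512 ≡ 311^2 = 96721 ≡ 526 (mod 583)
582 = 512 + 64 + 4 + 2 in binary powers of 2.
So 8^582 ≡ 526 · 301 · 15 · 64 ≡ 196 (mod 583).
Since 196 ≠ 1, base 8 is a Fermat witness: 583 is composite.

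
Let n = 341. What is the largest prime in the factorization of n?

31

341 = 11 · 31
31 is prime.
So 341 = 11 · 31; the largest prime factor is 31.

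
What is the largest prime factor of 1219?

1219 = 23 · 53
53 is prime.
So 1219 = 23 · 53; the largest prime factor is 53.

53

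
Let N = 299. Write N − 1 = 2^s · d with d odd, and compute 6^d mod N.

288

299 − 1 = 298 = 2^1 · 149, so d = 149.
6^1 ≡ 6 (mod 299)
6^2 ≡ 6^2 = 36 ≡ 36 (mod 299)
6^4 ≡ 36^2 = 1296 ≡ 100 (mod 299)
6^8 ≡ 100^2 = 10000 ≡ 133 (mod 299)
6^16 ≡ 133^2 = 17689 ≡ 48 (mod 299)
6^32 ≡ 48^2 = 2304 ≡ 211 (mod 299)
6^64 ≡ 211^2 = 44521 ≡ 269 (mod 299)
6^128 ≡ 269^2 = 72361 ≡ 3 (mod 299)
149 = 128 + 16 + 4 + 1 in binary powers of 2.
So 6^149 ≡ 3 · 48 · 100 · 6 ≡ 288 (mod 299).
Squaring chain: 288; never reaches −1, so base 6 is a Miller–Rabin witness that 299 is composite.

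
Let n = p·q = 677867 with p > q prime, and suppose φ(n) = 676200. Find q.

φ(n) = (p−1)(q−1) = n − (p+q) + 1, so p + q = 677867 − 676200 + 1 = 1668.
p and q are the roots of t² − 1668t + 677867 = 0.
Discriminant: 1668² − 4·677867 = 2782224 − 2711468 = 70756; √70756 = 266.
q = (1668 − 266)/2 = 701, p = (1668 + 266)/2 = 967.
Check: 701 · 967 = 677867.

701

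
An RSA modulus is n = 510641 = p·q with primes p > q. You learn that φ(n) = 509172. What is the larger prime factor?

φ(n) = (p−1)(q−1) = n − (p+q) + 1, so p + q = 510641 − 509172 + 1 = 1470.
p and q are the roots of t² − 1470t + 510641 = 0.
Discriminant: 1470² − 4·510641 = 2160900 − 2042564 = 118336; √118336 = 344.
q = (1470 − 344)/2 = 563, p = (1470 + 344)/2 = 907.
Check: 563 · 907 = 510641.

907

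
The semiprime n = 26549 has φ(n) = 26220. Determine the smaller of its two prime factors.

139

φ(n) = (p−1)(q−1) = n − (p+q) + 1, so p + q = 26549 − 26220 + 1 = 330.
p and q are the roots of t² − 330t + 26549 = 0.
Discriminant: 330² − 4·26549 = 108900 − 106196 = 2704; √2704 = 52.
q = (330 − 52)/2 = 139, p = (330 + 52)/2 = 191.
Check: 139 · 191 = 26549.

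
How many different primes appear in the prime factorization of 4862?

4862 = 2 · 2431
2431 = 11 · 221
221 = 13 · 17
4862 = 2 · 11 · 13 · 17, which has 4 distinct prime factors.

4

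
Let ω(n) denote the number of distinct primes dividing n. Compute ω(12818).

4

12818 = 2 · 6409
6409 = 13 · 493
493 = 17 · 29
12818 = 2 · 13 · 17 · 29, which has 4 distinct prime factors.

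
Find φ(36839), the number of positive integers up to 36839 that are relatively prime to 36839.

31360

Factor: 36839 = 11 · 17 · 197.
φ(36839) = (11−1) · (17−1) · (197−1) = 10 · 16 · 196 = 31360.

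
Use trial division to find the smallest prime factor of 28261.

28261 is odd.
Digit sum 19, not divisible by 3.
Ends in 1: not divisible by 5.
7: 28261 = 7·4037 + 2
11: 28261 = 11·2569 + 2
13: 28261 = 13·2173 + 12
17: 28261 = 17·1662 + 7
19: 28261 = 19·1487 + 8
23: 28261 = 23·1228 + 17
29: 28261 = 29·974 + 15
31: 28261 = 31·911 + 20
37: 28261 = 37·763 + 30
41: 28261 = 41·689 + 12
43: 28261 = 43·657 + 10
47: 28261 = 47·601 + 14
53: 28261 = 53·533 + 12
59: 28261 = 59·479

59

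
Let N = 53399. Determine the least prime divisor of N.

53399 is odd.
Digit sum 29, not divisible by 3.
Ends in 9: not divisible by 5.
7: 53399 = 7·7628 + 3
11: 53399 = 11·4854 + 5
13: 53399 = 13·4107 + 8
17: 53399 = 17·3141 + 2
19: 53399 = 19·2810 + 9
23: 53399 = 23·2321 + 16
29: 53399 = 29·1841 + 10
31: 53399 = 31·1722 + 17
37: 53399 = 37·1443 + 8
41: 53399 = 41·1302 + 17
43: 53399 = 43·1241 + 36
47: 53399 = 47·1136 + 7
53: 53399 = 53·1007 + 28
59: 53399 = 59·905 + 4
61: 53399 = 61·875 + 24
67: 53399 = 67·797

67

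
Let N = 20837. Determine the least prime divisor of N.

67

20837 is odd.
Digit sum 20, not divisible by 3.
Ends in 7: not divisible by 5.
7: 20837 = 7·2976 + 5
11: 20837 = 11·1894 + 3
13: 20837 = 13·1602 + 11
17: 20837 = 17·1225 + 12
19: 20837 = 19·1096 + 13
23: 20837 = 23·905 + 22
29: 20837 = 29·718 + 15
31: 20837 = 31·672 + 5
37: 20837 = 37·563 + 6
41: 20837 = 41·508 + 9
43: 20837 = 43·484 + 25
47: 20837 = 47·443 + 16
53: 20837 = 53·393 + 8
59: 20837 = 59·353 + 10
61: 20837 = 61·341 + 36
67: 20837 = 67·311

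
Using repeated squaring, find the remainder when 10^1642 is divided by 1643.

1043

10^1 ≡ 10 (mod 1643)
10^2 ≡ 10^2 = 100 ≡ 100 (mod 1643)
10^4 ≡ 100^2 = 10000 ≡ 142 (mod 1643)
10^8 ≡ 142^2 = 20164 ≡ 448 (mod 1643)
10^16 ≡ 448^2 = 200704 ≡ 258 (mod 1643)
10^32 ≡ 258^2 = 66564 ≡ 844 (mod 1643)
10^64 ≡ 844^2 = 712336 ≡ 917 (mod 1643)
10^128 ≡ 917^2 = 840889 ≡ 1316 (mod 1643)
10^256 ≡ 1316^2 = 1731856 ≡ 134 (mod 1643)
10^512 ≡ 134^2 = 17956 ≡ 1526 (mod 1643)
10^1024 ≡ 1526^2 = 2328676 ≡ 545 (mod 1643)
1642 = 1024 + 512 + 64 + 32 + 8 + 2 in binary powers of 2.
So 10^1642 ≡ 545 · 1526 · 917 · 844 · 448 · 100 ≡ 1043 (mod 1643).
Since 1043 ≠ 1, base 10 is a Fermat witness: 1643 is composite.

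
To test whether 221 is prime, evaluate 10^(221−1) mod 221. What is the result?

10^1 ≡ 10 (mod 221)
10^2 ≡ 10^2 = 100 ≡ 100 (mod 221)
10^4 ≡ 100^2 = 10000 ≡ 55 (mod 221)
10^8 ≡ 55^2 = 3025 ≡ 152 (mod 221)
10^16 ≡ 152^2 = 23104 ≡ 120 (mod 221)
10^32 ≡ 120^2 = 14400 ≡ 35 (mod 221)
10^64 ≡ 35^2 = 1225 ≡ 120 (mod 221)
10^128 ≡ 120^2 = 14400 ≡ 35 (mod 221)
220 = 128 + 64 + 16 + 8 + 4 in binary powers of 2.
So 10^220 ≡ 35 · 120 · 120 · 152 · 55 ≡ 81 (mod 221).
Since 81 ≠ 1, base 10 is a Fermat witness: 221 is composite.

81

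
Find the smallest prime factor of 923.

923 is odd.
Digit sum 14, not divisible by 3.
Ends in 3: not divisible by 5.
7: 923 = 7·131 + 6
11: 923 = 11·83 + 10
13: 923 = 13·71

13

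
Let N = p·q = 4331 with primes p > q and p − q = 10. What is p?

Since p = q + 10, we have 4331 = q(q + 10), so q² + 10q − 4331 = 0.
Discriminant: 10² + 4·4331 = 100 + 17324 = 17424; √17424 = 132.
q = (−10 + 132)/2 = 61, and p = q + 10 = 71.
Check: 61 · 71 = 4331.

71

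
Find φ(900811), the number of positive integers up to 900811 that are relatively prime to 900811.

866880

Factor: 900811 = 41 · 127 · 173.
φ(900811) = (41−1) · (127−1) · (173−1) = 40 · 126 · 172 = 866880.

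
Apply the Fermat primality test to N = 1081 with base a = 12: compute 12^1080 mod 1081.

98

12^1 ≡ 12 (mod 1081)
12^2 ≡ 12^2 = 144 ≡ 144 (mod 1081)
12^4 ≡ 144^2 = 20736 ≡ 197 (mod 1081)
12^8 ≡ 197^2 = 38809 ≡ 974 (mod 1081)
12^16 ≡ 974^2 = 948676 ≡ 639 (mod 1081)
12^32 ≡ 639^2 = 408321 ≡ 784 (mod 1081)
12^64 ≡ 784^2 = 614656 ≡ 648 (mod 1081)
12^128 ≡ 648^2 = 419904 ≡ 476 (mod 1081)
12^256 ≡ 476^2 = 226576 ≡ 647 (mod 1081)
12^512 ≡ 647^2 = 418609 ≡ 262 (mod 1081)
12^1024 ≡ 262^2 = 68644 ≡ 541 (mod 1081)
1080 = 1024 + 32 + 16 + 8 in binary powers of 2.
So 12^1080 ≡ 541 · 784 · 639 · 974 ≡ 98 (mod 1081).
Since 98 ≠ 1, base 12 is a Fermat witness: 1081 is composite.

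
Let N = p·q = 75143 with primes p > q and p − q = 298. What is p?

461

Since p = q + 298, we have 75143 = q(q + 298), so q² + 298q − 75143 = 0.
Discriminant: 298² + 4·75143 = 88804 + 300572 = 389376; √389376 = 624.
q = (−298 + 624)/2 = 163, and p = q + 298 = 461.
Check: 163 · 461 = 75143.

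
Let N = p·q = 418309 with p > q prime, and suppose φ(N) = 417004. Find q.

563

φ(n) = (p−1)(q−1) = n − (p+q) + 1, so p + q = 418309 − 417004 + 1 = 1306.
p and q are the roots of t² − 1306t + 418309 = 0.
Discriminant: 1306² − 4·418309 = 1705636 − 1673236 = 32400; √32400 = 180.
q = (1306 − 180)/2 = 563, p = (1306 + 180)/2 = 743.
Check: 563 · 743 = 418309.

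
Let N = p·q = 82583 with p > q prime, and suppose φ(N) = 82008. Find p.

φ(n) = (p−1)(q−1) = n − (p+q) + 1, so p + q = 82583 − 82008 + 1 = 576.
p and q are the roots of t² − 576t + 82583 = 0.
Discriminant: 576² − 4·82583 = 331776 − 330332 = 1444; √1444 = 38.
q = (576 − 38)/2 = 269, p = (576 + 38)/2 = 307.
Check: 269 · 307 = 82583.

307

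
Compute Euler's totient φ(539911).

Factor: 539911 = 53 · 61 · 167.
φ(539911) = (53−1) · (61−1) · (167−1) = 52 · 60 · 166 = 517920.

517920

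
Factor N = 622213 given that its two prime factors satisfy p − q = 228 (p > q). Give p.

Since p = q + 228, we have 622213 = q(q + 228), so q² + 228q − 622213 = 0.
Discriminant: 228² + 4·622213 = 51984 + 2488852 = 2540836; √2540836 = 1594.
q = (−228 + 1594)/2 = 683, and p = q + 228 = 911.
Check: 683 · 911 = 622213.

911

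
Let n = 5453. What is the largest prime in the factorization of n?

5453 = 7 · 779
779 = 19 · 41
41 is prime.
So 5453 = 7 · 19 · 41; the largest prime factor is 41.

41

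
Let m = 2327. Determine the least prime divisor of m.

13

2327 is odd.
Digit sum 14, not divisible by 3.
Ends in 7: not divisible by 5.
7: 2327 = 7·332 + 3
11: 2327 = 11·211 + 6
13: 2327 = 13·179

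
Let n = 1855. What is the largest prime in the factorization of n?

53

1855 = 5 · 371
371 = 7 · 53
53 is prime.
So 1855 = 5 · 7 · 53; the largest prime factor is 53.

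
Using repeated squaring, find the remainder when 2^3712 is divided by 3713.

2^1 ≡ 2 (mod 3713)
2^2 ≡ 2^2 = 4 ≡ 4 (mod 3713)
2^4 ≡ 4^2 = 16 ≡ 16 (mod 3713)
2^8 ≡ 16^2 = 256 ≡ 256 (mod 3713)
2^16 ≡ 256^2 = 65536 ≡ 2415 (mod 3713)
2^32 ≡ 2415^2 = 5832225 ≡ 2815 (mod 3713)
2^64 ≡ 2815^2 = 7924225 ≡ 683 (mod 3713)
2^128 ≡ 683^2 = 466489 ≡ 2364 (mod 3713)
2^256 ≡ 2364^2 = 5588496 ≡ 431 (mod 3713)
2^512 ≡ 431^2 = 185761 ≡ 111 (mod 3713)
2^1024 ≡ 111^2 = 12321 ≡ 1182 (mod 3713)
2^2048 ≡ 1182^2 = 1397124 ≡ 1036 (mod 3713)
3712 = 2048 + 1024 + 512 + 128 in binary powers of 2.
So 2^3712 ≡ 1036 · 1182 · 111 · 2364 ≡ 1076 (mod 3713).
Since 1076 ≠ 1, base 2 is a Fermat witness: 3713 is composite.

1076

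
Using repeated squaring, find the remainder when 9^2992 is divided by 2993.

9^1 ≡ 9 (mod 2993)
9^2 ≡ 9^2 = 81 ≡ 81 (mod 2993)
9^4 ≡ 81^2 = 6561 ≡ 575 (mod 2993)
9^8 ≡ 575^2 = 330625 ≡ 1395 (mod 2993)
9^16 ≡ 1395^2 = 1946025 ≡ 575 (mod 2993)
9^32 ≡ 575^2 = 330625 ≡ 1395 (mod 2993)
9^64 ≡ 1395^2 = 1946025 ≡ 575 (mod 2993)
9^128 ≡ 575^2 = 330625 ≡ 1395 (mod 2993)
9^256 ≡ 1395^2 = 1946025 ≡ 575 (mod 2993)
9^512 ≡ 575^2 = 330625 ≡ 1395 (mod 2993)
9^1024 ≡ 1395^2 = 1946025 ≡ 575 (mod 2993)
9^2048 ≡ 575^2 = 330625 ≡ 1395 (mod 2993)
2992 = 2048 + 512 + 256 + 128 + 32 + 16 in binary powers of 2.
So 9^2992 ≡ 1395 · 1395 · 575 · 1395 · 1395 · 575 ≡ 575 (mod 2993).
Since 575 ≠ 1, base 9 is a Fermat witness: 2993 is composite.

575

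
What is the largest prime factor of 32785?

83

32785 = 5 · 6557
6557 = 79 · 83
83 is prime.
So 32785 = 5 · 79 · 83; the largest prime factor is 83.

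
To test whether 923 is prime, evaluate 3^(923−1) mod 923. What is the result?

432

3^1 ≡ 3 (mod 923)
3^2 ≡ 3^2 = 9 ≡ 9 (mod 923)
3^4 ≡ 9^2 = 81 ≡ 81 (mod 923)
3^8 ≡ 81^2 = 6561 ≡ 100 (mod 923)
3^16 ≡ 100^2 = 10000 ≡ 770 (mod 923)
3^32 ≡ 770^2 = 592900 ≡ 334 (mod 923)
3^64 ≡ 334^2 = 111556 ≡ 796 (mod 923)
3^128 ≡ 796^2 = 633616 ≡ 438 (mod 923)
3^256 ≡ 438^2 = 191844 ≡ 783 (mod 923)
3^512 ≡ 783^2 = 613089 ≡ 217 (mod 923)
922 = 512 + 256 + 128 + 16 + 8 + 2 in binary powers of 2.
So 3^922 ≡ 217 · 783 · 438 · 770 · 100 · 9 ≡ 432 (mod 923).
Since 432 ≠ 1, base 3 is a Fermat witness: 923 is composite.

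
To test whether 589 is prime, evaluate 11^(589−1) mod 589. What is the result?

11^1 ≡ 11 (mod 589)
11^2 ≡ 11^2 = 121 ≡ 121 (mod 589)
11^4 ≡ 121^2 = 14641 ≡ 505 (mod 589)
11^8 ≡ 505^2 = 255025 ≡ 577 (mod 589)
11^16 ≡ 577^2 = 332929 ≡ 144 (mod 589)
11^32 ≡ 144^2 = 20736 ≡ 121 (mod 589)
11^64 ≡ 121^2 = 14641 ≡ 505 (mod 589)
11^128 ≡ 505^2 = 255025 ≡ 577 (mod 589)
11^256 ≡ 577^2 = 332929 ≡ 144 (mod 589)
11^512 ≡ 144^2 = 20736 ≡ 121 (mod 589)
588 = 512 + 64 + 8 + 4 in binary powers of 2.
So 11^588 ≡ 121 · 505 · 577 · 505 ≡ 343 (mod 589).
Since 343 ≠ 1, base 11 is a Fermat witness: 589 is composite.

343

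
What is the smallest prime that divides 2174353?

2174353 is odd.
Digit sum 25, not divisible by 3.
Ends in 3: not divisible by 5.
7: 2174353 = 7·310621 + 6
11: 2174353 = 11·197668 + 5
13: 2174353 = 13·167257 + 12
17: 2174353 = 17·127903 + 2
19: 2174353 = 19·114439 + 12
23: 2174353 = 23·94537 + 2
29: 2174353 = 29·74977 + 20
31: 2174353 = 31·70140 + 13
37: 2174353 = 37·58766 + 11
41: 2174353 = 41·53033

41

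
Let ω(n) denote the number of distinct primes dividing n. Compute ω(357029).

3

357029 = 19^2 · 989
989 = 23 · 43
357029 = 19^2 · 23 · 43, which has 3 distinct prime factors.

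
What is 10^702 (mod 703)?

10^1 ≡ 10 (mod 703)
10^2 ≡ 10^2 = 100 ≡ 100 (mod 703)
10^4 ≡ 100^2 = 10000 ≡ 158 (mod 703)
10^8 ≡ 158^2 = 24964 ≡ 359 (mod 703)
10^16 ≡ 359^2 = 128881 ≡ 232 (mod 703)
10^32 ≡ 232^2 = 53824 ≡ 396 (mod 703)
10^64 ≡ 396^2 = 156816 ≡ 47 (mod 703)
10^128 ≡ 47^2 = 2209 ≡ 100 (mod 703)
10^256 ≡ 100^2 = 10000 ≡ 158 (mod 703)
10^512 ≡ 158^2 = 24964 ≡ 359 (mod 703)
702 = 512 + 128 + 32 + 16 + 8 + 4 + 2 in binary powers of 2.
So 10^702 ≡ 359 · 100 · 396 · 232 · 359 · 158 · 100 ≡ 1 (mod 703).
Since the result is 1, base 10 gives no evidence that 703 is composite.

1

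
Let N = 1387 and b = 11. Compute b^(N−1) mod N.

11^1 ≡ 11 (mod 1387)
11^2 ≡ 11^2 = 121 ≡ 121 (mod 1387)
11^4 ≡ 121^2 = 14641 ≡ 771 (mod 1387)
11^8 ≡ 771^2 = 594441 ≡ 805 (mod 1387)
11^16 ≡ 805^2 = 648025 ≡ 296 (mod 1387)
11^32 ≡ 296^2 = 87616 ≡ 235 (mod 1387)
11^64 ≡ 235^2 = 55225 ≡ 1132 (mod 1387)
11^128 ≡ 1132^2 = 1281424 ≡ 1223 (mod 1387)
11^256 ≡ 1223^2 = 1495729 ≡ 543 (mod 1387)
11^512 ≡ 543^2 = 294849 ≡ 805 (mod 1387)
11^1024 ≡ 805^2 = 648025 ≡ 296 (mod 1387)
1386 = 1024 + 256 + 64 + 32 + 8 + 2 in binary powers of 2.
So 11^1386 ≡ 296 · 543 · 1132 · 235 · 805 · 121 ≡ 1141 (mod 1387).
Since 1141 ≠ 1, base 11 is a Fermat witness: 1387 is composite.

1141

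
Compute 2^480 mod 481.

248

2^1 ≡ 2 (mod 481)
2^2 ≡ 2^2 = 4 ≡ 4 (mod 481)
2^4 ≡ 4^2 = 16 ≡ 16 (mod 481)
2^8 ≡ 16^2 = 256 ≡ 256 (mod 481)
2^16 ≡ 256^2 = 65536 ≡ 120 (mod 481)
2^32 ≡ 120^2 = 14400 ≡ 451 (mod 481)
2^64 ≡ 451^2 = 203401 ≡ 419 (mod 481)
2^128 ≡ 419^2 = 175561 ≡ 477 (mod 481)
2^256 ≡ 477^2 = 227529 ≡ 16 (mod 481)
480 = 256 + 128 + 64 + 32 in binary powers of 2.
So 2^480 ≡ 16 · 477 · 419 · 451 ≡ 248 (mod 481).
Since 248 ≠ 1, base 2 is a Fermat witness: 481 is composite.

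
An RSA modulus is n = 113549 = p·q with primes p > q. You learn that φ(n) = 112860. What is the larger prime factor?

φ(n) = (p−1)(q−1) = n − (p+q) + 1, so p + q = 113549 − 112860 + 1 = 690.
p and q are the roots of t² − 690t + 113549 = 0.
Discriminant: 690² − 4·113549 = 476100 − 454196 = 21904; √21904 = 148.
q = (690 − 148)/2 = 271, p = (690 + 148)/2 = 419.
Check: 271 · 419 = 113549.

419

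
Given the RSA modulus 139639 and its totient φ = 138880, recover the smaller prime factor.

311

φ(n) = (p−1)(q−1) = n − (p+q) + 1, so p + q = 139639 − 138880 + 1 = 760.
p and q are the roots of t² − 760t + 139639 = 0.
Discriminant: 760² − 4·139639 = 577600 − 558556 = 19044; √19044 = 138.
q = (760 − 138)/2 = 311, p = (760 + 138)/2 = 449.
Check: 311 · 449 = 139639.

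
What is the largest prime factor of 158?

158 = 2 · 79
79 is prime.
So 158 = 2 · 79; the largest prime factor is 79.

79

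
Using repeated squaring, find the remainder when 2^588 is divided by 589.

2^1 ≡ 2 (mod 589)
2^2 ≡ 2^2 = 4 ≡ 4 (mod 589)
2^4 ≡ 4^2 = 16 ≡ 16 (mod 589)
2^8 ≡ 16^2 = 256 ≡ 256 (mod 589)
2^16 ≡ 256^2 = 65536 ≡ 157 (mod 589)
2^32 ≡ 157^2 = 24649 ≡ 500 (mod 589)
2^64 ≡ 500^2 = 250000 ≡ 264 (mod 589)
2^128 ≡ 264^2 = 69696 ≡ 194 (mod 589)
2^256 ≡ 194^2 = 37636 ≡ 529 (mod 589)
2^512 ≡ 529^2 = 279841 ≡ 66 (mod 589)
588 = 512 + 64 + 8 + 4 in binary powers of 2.
So 2^588 ≡ 66 · 264 · 256 · 16 ≡ 163 (mod 589).
Since 163 ≠ 1, base 2 is a Fermat witness: 589 is composite.

163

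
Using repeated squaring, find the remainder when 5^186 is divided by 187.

60

5^1 ≡ 5 (mod 187)
5^2 ≡ 5^2 = 25 ≡ 25 (mod 187)
5^4 ≡ 25^2 = 625 ≡ 64 (mod 187)
5^8 ≡ 64^2 = 4096 ≡ 169 (mod 187)
5^16 ≡ 169^2 = 28561 ≡ 137 (mod 187)
5^32 ≡ 137^2 = 18769 ≡ 69 (mod 187)
5^64 ≡ 69^2 = 4761 ≡ 86 (mod 187)
5^128 ≡ 86^2 = 7396 ≡ 103 (mod 187)
186 = 128 + 32 + 16 + 8 + 2 in binary powers of 2.
So 5^186 ≡ 103 · 69 · 137 · 169 · 25 ≡ 60 (mod 187).
Since 60 ≠ 1, base 5 is a Fermat witness: 187 is composite.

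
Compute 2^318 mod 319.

212

2^1 ≡ 2 (mod 319)
2^2 ≡ 2^2 = 4 ≡ 4 (mod 319)
2^4 ≡ 4^2 = 16 ≡ 16 (mod 319)
2^8 ≡ 16^2 = 256 ≡ 256 (mod 319)
2^16 ≡ 256^2 = 65536 ≡ 141 (mod 319)
2^32 ≡ 141^2 = 19881 ≡ 103 (mod 319)
2^64 ≡ 103^2 = 10609 ≡ 82 (mod 319)
2^128 ≡ 82^2 = 6724 ≡ 25 (mod 319)
2^256 ≡ 25^2 = 625 ≡ 306 (mod 319)
318 = 256 + 32 + 16 + 8 + 4 + 2 in binary powers of 2.
So 2^318 ≡ 306 · 103 · 141 · 256 · 16 · 4 ≡ 212 (mod 319).
Since 212 ≠ 1, base 2 is a Fermat witness: 319 is composite.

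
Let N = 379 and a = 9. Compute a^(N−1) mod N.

9^1 ≡ 9 (mod 379)
9^2 ≡ 9^2 = 81 ≡ 81 (mod 379)
9^4 ≡ 81^2 = 6561 ≡ 118 (mod 379)
9^8 ≡ 118^2 = 13924 ≡ 280 (mod 379)
9^16 ≡ 280^2 = 78400 ≡ 326 (mod 379)
9^32 ≡ 326^2 = 106276 ≡ 156 (mod 379)
9^64 ≡ 156^2 = 24336 ≡ 80 (mod 379)
9^128 ≡ 80^2 = 6400 ≡ 336 (mod 379)
9^256 ≡ 336^2 = 112896 ≡ 333 (mod 379)
378 = 256 + 64 + 32 + 16 + 8 + 2 in binary powers of 2.
So 9^378 ≡ 333 · 80 · 156 · 326 · 280 · 81 ≡ 1 (mod 379).
Since the result is 1, base 9 gives no evidence that 379 is composite.

1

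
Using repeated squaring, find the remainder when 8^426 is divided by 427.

8^1 ≡ 8 (mod 427)
8^2 ≡ 8^2 = 64 ≡ 64 (mod 427)
8^4 ≡ 64^2 = 4096 ≡ 253 (mod 427)
8^8 ≡ 253^2 = 64009 ≡ 386 (mod 427)
8^16 ≡ 386^2 = 148996 ≡ 400 (mod 427)
8^32 ≡ 400^2 = 160000 ≡ 302 (mod 427)
8^64 ≡ 302^2 = 91204 ≡ 253 (mod 427)
8^128 ≡ 253^2 = 64009 ≡ 386 (mod 427)
8^256 ≡ 386^2 = 148996 ≡ 400 (mod 427)
426 = 256 + 128 + 32 + 8 + 2 in binary powers of 2.
So 8^426 ≡ 400 · 386 · 302 · 386 · 64 ≡ 393 (mod 427).
Since 393 ≠ 1, base 8 is a Fermat witness: 427 is composite.

393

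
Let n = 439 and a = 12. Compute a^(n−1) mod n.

12^1 ≡ 12 (mod 439)
12^2 ≡ 12^2 = 144 ≡ 144 (mod 439)
12^4 ≡ 144^2 = 20736 ≡ 103 (mod 439)
12^8 ≡ 103^2 = 10609 ≡ 73 (mod 439)
12^16 ≡ 73^2 = 5329 ≡ 61 (mod 439)
12^32 ≡ 61^2 = 3721 ≡ 209 (mod 439)
12^64 ≡ 209^2 = 43681 ≡ 220 (mod 439)
12^128 ≡ 220^2 = 48400 ≡ 110 (mod 439)
12^256 ≡ 110^2 = 12100 ≡ 247 (mod 439)
438 = 256 + 128 + 32 + 16 + 4 + 2 in binary powers of 2.
So 12^438 ≡ 247 · 110 · 209 · 61 · 103 · 144 ≡ 1 (mod 439).
Since the result is 1, base 12 gives no evidence that 439 is composite.

1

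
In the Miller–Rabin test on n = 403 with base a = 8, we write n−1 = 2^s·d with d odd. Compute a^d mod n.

8

403 − 1 = 402 = 2^1 · 201, so d = 201.
8^1 ≡ 8 (mod 403)
8^2 ≡ 8^2 = 64 ≡ 64 (mod 403)
8^4 ≡ 64^2 = 4096 ≡ 66 (mod 403)
8^8 ≡ 66^2 = 4356 ≡ 326 (mod 403)
8^16 ≡ 326^2 = 106276 ≡ 287 (mod 403)
8^32 ≡ 287^2 = 82369 ≡ 157 (mod 403)
8^64 ≡ 157^2 = 24649 ≡ 66 (mod 403)
8^128 ≡ 66^2 = 4356 ≡ 326 (mod 403)
201 = 128 + 64 + 8 + 1 in binary powers of 2.
So 8^201 ≡ 326 · 66 · 326 · 8 ≡ 8 (mod 403).
Squaring chain: 8; never reaches −1, so base 8 is a Miller–Rabin witness that 403 is composite.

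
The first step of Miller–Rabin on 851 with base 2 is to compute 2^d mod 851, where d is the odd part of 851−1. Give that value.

542

851 − 1 = 850 = 2^1 · 425, so d = 425.
2^1 ≡ 2 (mod 851)
2^2 ≡ 2^2 = 4 ≡ 4 (mod 851)
2^4 ≡ 4^2 = 16 ≡ 16 (mod 851)
2^8 ≡ 16^2 = 256 ≡ 256 (mod 851)
2^16 ≡ 256^2 = 65536 ≡ 9 (mod 851)
2^32 ≡ 9^2 = 81 ≡ 81 (mod 851)
2^64 ≡ 81^2 = 6561 ≡ 604 (mod 851)
2^128 ≡ 604^2 = 364816 ≡ 588 (mod 851)
2^256 ≡ 588^2 = 345744 ≡ 238 (mod 851)
425 = 256 + 128 + 32 + 8 + 1 in binary powers of 2.
So 2^425 ≡ 238 · 588 · 81 · 256 · 2 ≡ 542 (mod 851).
Squaring chain: 542; never reaches −1, so base 2 is a Miller–Rabin witness that 851 is composite.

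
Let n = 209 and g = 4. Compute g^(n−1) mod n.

4^1 ≡ 4 (mod 209)
4^2 ≡ 4^2 = 16 ≡ 16 (mod 209)
4^4 ≡ 16^2 = 256 ≡ 47 (mod 209)
4^8 ≡ 47^2 = 2209 ≡ 119 (mod 209)
4^16 ≡ 119^2 = 14161 ≡ 158 (mod 209)
4^32 ≡ 158^2 = 24964 ≡ 93 (mod 209)
4^64 ≡ 93^2 = 8649 ≡ 80 (mod 209)
4^128 ≡ 80^2 = 6400 ≡ 130 (mod 209)
208 = 128 + 64 + 16 in binary powers of 2.
So 4^208 ≡ 130 · 80 · 158 ≡ 42 (mod 209).
Since 42 ≠ 1, base 4 is a Fermat witness: 209 is composite.

42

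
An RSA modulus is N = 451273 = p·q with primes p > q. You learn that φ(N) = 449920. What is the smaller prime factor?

φ(n) = (p−1)(q−1) = n − (p+q) + 1, so p + q = 451273 − 449920 + 1 = 1354.
p and q are the roots of t² − 1354t + 451273 = 0.
Discriminant: 1354² − 4·451273 = 1833316 − 1805092 = 28224; √28224 = 168.
q = (1354 − 168)/2 = 593, p = (1354 + 168)/2 = 761.
Check: 593 · 761 = 451273.

593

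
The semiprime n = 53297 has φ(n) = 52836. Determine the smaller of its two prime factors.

223

φ(n) = (p−1)(q−1) = n − (p+q) + 1, so p + q = 53297 − 52836 + 1 = 462.
p and q are the roots of t² − 462t + 53297 = 0.
Discriminant: 462² − 4·53297 = 213444 − 213188 = 256; √256 = 16.
q = (462 − 16)/2 = 223, p = (462 + 16)/2 = 239.
Check: 223 · 239 = 53297.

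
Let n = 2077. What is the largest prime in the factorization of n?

2077 = 31 · 67
67 is prime.
So 2077 = 31 · 67; the largest prime factor is 67.

67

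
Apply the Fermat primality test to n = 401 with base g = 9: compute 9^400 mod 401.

1

9^1 ≡ 9 (mod 401)
9^2 ≡ 9^2 = 81 ≡ 81 (mod 401)
9^4 ≡ 81^2 = 6561 ≡ 145 (mod 401)
9^8 ≡ 145^2 = 21025 ≡ 173 (mod 401)
9^16 ≡ 173^2 = 29929 ≡ 255 (mod 401)
9^32 ≡ 255^2 = 65025 ≡ 63 (mod 401)
9^64 ≡ 63^2 = 3969 ≡ 360 (mod 401)
9^128 ≡ 360^2 = 129600 ≡ 77 (mod 401)
9^256 ≡ 77^2 = 5929 ≡ 315 (mod 401)
400 = 256 + 128 + 16 in binary powers of 2.
So 9^400 ≡ 315 · 77 · 255 ≡ 1 (mod 401).
Since the result is 1, base 9 gives no evidence that 401 is composite.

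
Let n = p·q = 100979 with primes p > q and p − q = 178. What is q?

241

Since p = q + 178, we have 100979 = q(q + 178), so q² + 178q − 100979 = 0.
Discriminant: 178² + 4·100979 = 31684 + 403916 = 435600; √435600 = 660.
q = (−178 + 660)/2 = 241, and p = q + 178 = 419.
Check: 241 · 419 = 100979.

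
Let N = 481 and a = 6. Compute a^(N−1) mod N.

6^1 ≡ 6 (mod 481)
6^2 ≡ 6^2 = 36 ≡ 36 (mod 481)
6^4 ≡ 36^2 = 1296 ≡ 334 (mod 481)
6^8 ≡ 334^2 = 111556 ≡ 445 (mod 481)
6^16 ≡ 445^2 = 198025 ≡ 334 (mod 481)
6^32 ≡ 334^2 = 111556 ≡ 445 (mod 481)
6^64 ≡ 445^2 = 198025 ≡ 334 (mod 481)
6^128 ≡ 334^2 = 111556 ≡ 445 (mod 481)
6^256 ≡ 445^2 = 198025 ≡ 334 (mod 481)
480 = 256 + 128 + 64 + 32 in binary powers of 2.
So 6^480 ≡ 334 · 445 · 334 · 445 ≡ 1 (mod 481).
Since the result is 1, base 6 gives no evidence that 481 is composite.

1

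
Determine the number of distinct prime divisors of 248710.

6

248710 = 2 · 124355
124355 = 5 · 24871
24871 = 7 · 3553
3553 = 11 · 323
323 = 17 · 19
248710 = 2 · 5 · 7 · 11 · 17 · 19, which has 6 distinct prime factors.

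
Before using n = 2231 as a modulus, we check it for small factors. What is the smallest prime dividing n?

23

2231 is odd.
Digit sum 8, not divisible by 3.
Ends in 1: not divisible by 5.
7: 2231 = 7·318 + 5
11: 2231 = 11·202 + 9
13: 2231 = 13·171 + 8
17: 2231 = 17·131 + 4
19: 2231 = 19·117 + 8
23: 2231 = 23·97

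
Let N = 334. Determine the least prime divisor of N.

334 is even: 2 divides it.

2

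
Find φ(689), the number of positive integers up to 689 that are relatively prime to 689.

624

Factor: 689 = 13 · 53.
φ(689) = (13−1) · (53−1) = 12 · 52 = 624.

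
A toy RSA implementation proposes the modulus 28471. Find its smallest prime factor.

28471 is odd.
Digit sum 22, not divisible by 3.
Ends in 1: not divisible by 5.
7: 28471 = 7·4067 + 2
11: 28471 = 11·2588 + 3
13: 28471 = 13·2190 + 1
17: 28471 = 17·1674 + 13
19: 28471 = 19·1498 + 9
23: 28471 = 23·1237 + 20
29: 28471 = 29·981 + 22
31: 28471 = 31·918 + 13
37: 28471 = 37·769 + 18
41: 28471 = 41·694 + 17
43: 28471 = 43·662 + 5
47: 28471 = 47·605 + 36
53: 28471 = 53·537 + 10
59: 28471 = 59·482 + 33
61: 28471 = 61·466 + 45
67: 28471 = 67·424 + 63
71: 28471 = 71·401

71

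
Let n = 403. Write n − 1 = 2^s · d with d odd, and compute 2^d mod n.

343

403 − 1 = 402 = 2^1 · 201, so d = 201.
2^1 ≡ 2 (mod 403)
2^2 ≡ 2^2 = 4 ≡ 4 (mod 403)
2^4 ≡ 4^2 = 16 ≡ 16 (mod 403)
2^8 ≡ 16^2 = 256 ≡ 256 (mod 403)
2^16 ≡ 256^2 = 65536 ≡ 250 (mod 403)
2^32 ≡ 250^2 = 62500 ≡ 35 (mod 403)
2^64 ≡ 35^2 = 1225 ≡ 16 (mod 403)
2^128 ≡ 16^2 = 256 ≡ 256 (mod 403)
201 = 128 + 64 + 8 + 1 in binary powers of 2.
So 2^201 ≡ 256 · 16 · 256 · 2 ≡ 343 (mod 403).
Squaring chain: 343; never reaches −1, so base 2 is a Miller–Rabin witness that 403 is composite.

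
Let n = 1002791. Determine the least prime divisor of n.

29

1002791 is odd.
Digit sum 20, not divisible by 3.
Ends in 1: not divisible by 5.
7: 1002791 = 7·143255 + 6
11: 1002791 = 11·91162 + 9
13: 1002791 = 13·77137 + 10
17: 1002791 = 17·58987 + 12
19: 1002791 = 19·52778 + 9
23: 1002791 = 23·43599 + 14
29: 1002791 = 29·34579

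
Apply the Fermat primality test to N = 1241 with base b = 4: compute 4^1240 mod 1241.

324

4^1 ≡ 4 (mod 1241)
4^2 ≡ 4^2 = 16 ≡ 16 (mod 1241)
4^4 ≡ 16^2 = 256 ≡ 256 (mod 1241)
4^8 ≡ 256^2 = 65536 ≡ 1004 (mod 1241)
4^16 ≡ 1004^2 = 1008016 ≡ 324 (mod 1241)
4^32 ≡ 324^2 = 104976 ≡ 732 (mod 1241)
4^64 ≡ 732^2 = 535824 ≡ 953 (mod 1241)
4^128 ≡ 953^2 = 908209 ≡ 1038 (mod 1241)
4^256 ≡ 1038^2 = 1077444 ≡ 256 (mod 1241)
4^512 ≡ 256^2 = 65536 ≡ 1004 (mod 1241)
4^1024 ≡ 1004^2 = 1008016 ≡ 324 (mod 1241)
1240 = 1024 + 128 + 64 + 16 + 8 in binary powers of 2.
So 4^1240 ≡ 324 · 1038 · 953 · 324 · 1004 ≡ 324 (mod 1241).
Since 324 ≠ 1, base 4 is a Fermat witness: 1241 is composite.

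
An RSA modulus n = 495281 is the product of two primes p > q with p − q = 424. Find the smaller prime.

Since p = q + 424, we have 495281 = q(q + 424), so q² + 424q − 495281 = 0.
Discriminant: 424² + 4·495281 = 179776 + 1981124 = 2160900; √2160900 = 1470.
q = (−424 + 1470)/2 = 523, and p = q + 424 = 947.
Check: 523 · 947 = 495281.

523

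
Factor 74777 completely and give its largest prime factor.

74777 = 37 · 2021
2021 = 43 · 47
47 is prime.
So 74777 = 37 · 43 · 47; the largest prime factor is 47.

47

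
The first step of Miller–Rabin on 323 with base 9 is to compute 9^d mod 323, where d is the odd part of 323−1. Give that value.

323 − 1 = 322 = 2^1 · 161, so d = 161.
9^1 ≡ 9 (mod 323)
9^2 ≡ 9^2 = 81 ≡ 81 (mod 323)
9^4 ≡ 81^2 = 6561 ≡ 101 (mod 323)
9^8 ≡ 101^2 = 10201 ≡ 188 (mod 323)
9^16 ≡ 188^2 = 35344 ≡ 137 (mod 323)
9^32 ≡ 137^2 = 18769 ≡ 35 (mod 323)
9^64 ≡ 35^2 = 1225 ≡ 256 (mod 323)
9^128 ≡ 256^2 = 65536 ≡ 290 (mod 323)
161 = 128 + 32 + 1 in binary powers of 2.
So 9^161 ≡ 290 · 35 · 9 ≡ 264 (mod 323).
Squaring chain: 264; never reaches −1, so base 9 is a Miller–Rabin witness that 323 is composite.

264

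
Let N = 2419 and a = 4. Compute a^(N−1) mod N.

4^1 ≡ 4 (mod 2419)
4^2 ≡ 4^2 = 16 ≡ 16 (mod 2419)
4^4 ≡ 16^2 = 256 ≡ 256 (mod 2419)
4^8 ≡ 256^2 = 65536 ≡ 223 (mod 2419)
4^16 ≡ 223^2 = 49729 ≡ 1349 (mod 2419)
4^32 ≡ 1349^2 = 1819801 ≡ 713 (mod 2419)
4^64 ≡ 713^2 = 508369 ≡ 379 (mod 2419)
4^128 ≡ 379^2 = 143641 ≡ 920 (mod 2419)
4^256 ≡ 920^2 = 846400 ≡ 2169 (mod 2419)
4^512 ≡ 2169^2 = 4704561 ≡ 2025 (mod 2419)
4^1024 ≡ 2025^2 = 4100625 ≡ 420 (mod 2419)
4^2048 ≡ 420^2 = 176400 ≡ 2232 (mod 2419)
2418 = 2048 + 256 + 64 + 32 + 16 + 2 in binary powers of 2.
So 4^2418 ≡ 2232 · 2169 · 379 · 713 · 1349 · 16 ≡ 879 (mod 2419).
Since 879 ≠ 1, base 4 is a Fermat witness: 2419 is composite.

879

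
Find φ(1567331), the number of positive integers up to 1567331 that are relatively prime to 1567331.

1523808

Factor: 1567331 = 67 · 149 · 157.
φ(1567331) = (67−1) · (149−1) · (157−1) = 66 · 148 · 156 = 1523808.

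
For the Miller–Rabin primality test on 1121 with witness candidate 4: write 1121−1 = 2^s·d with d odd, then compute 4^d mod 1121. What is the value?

1121 − 1 = 1120 = 2^5 · 35, so d = 35.
4^1 ≡ 4 (mod 1121)
4^2 ≡ 4^2 = 16 ≡ 16 (mod 1121)
4^4 ≡ 16^2 = 256 ≡ 256 (mod 1121)
4^8 ≡ 256^2 = 65536 ≡ 518 (mod 1121)
4^16 ≡ 518^2 = 268324 ≡ 405 (mod 1121)
4^32 ≡ 405^2 = 164025 ≡ 359 (mod 1121)
35 = 32 + 2 + 1 in binary powers of 2.
So 4^35 ≡ 359 · 16 · 4 ≡ 556 (mod 1121).
Squaring chain: 556 → 861 → 340 → 137 → 833; never reaches −1, so base 4 is a Miller–Rabin witness that 1121 is composite.

556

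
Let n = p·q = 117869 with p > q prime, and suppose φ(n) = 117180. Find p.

φ(n) = (p−1)(q−1) = n − (p+q) + 1, so p + q = 117869 − 117180 + 1 = 690.
p and q are the roots of t² − 690t + 117869 = 0.
Discriminant: 690² − 4·117869 = 476100 − 471476 = 4624; √4624 = 68.
q = (690 − 68)/2 = 311, p = (690 + 68)/2 = 379.
Check: 311 · 379 = 117869.

379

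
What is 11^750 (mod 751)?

11^1 ≡ 11 (mod 751)
11^2 ≡ 11^2 = 121 ≡ 121 (mod 751)
11^4 ≡ 121^2 = 14641 ≡ 372 (mod 751)
11^8 ≡ 372^2 = 138384 ≡ 200 (mod 751)
11^16 ≡ 200^2 = 40000 ≡ 197 (mod 751)
11^32 ≡ 197^2 = 38809 ≡ 508 (mod 751)
11^64 ≡ 508^2 = 258064 ≡ 471 (mod 751)
11^128 ≡ 471^2 = 221841 ≡ 296 (mod 751)
11^256 ≡ 296^2 = 87616 ≡ 500 (mod 751)
11^512 ≡ 500^2 = 250000 ≡ 668 (mod 751)
750 = 512 + 128 + 64 + 32 + 8 + 4 + 2 in binary powers of 2.
So 11^750 ≡ 668 · 296 · 471 · 508 · 200 · 372 · 121 ≡ 1 (mod 751).
Since the result is 1, base 11 gives no evidence that 751 is composite.

1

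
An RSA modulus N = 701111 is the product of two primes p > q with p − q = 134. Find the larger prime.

Since p = q + 134, we have 701111 = q(q + 134), so q² + 134q − 701111 = 0.
Discriminant: 134² + 4·701111 = 17956 + 2804444 = 2822400; √2822400 = 1680.
q = (−134 + 1680)/2 = 773, and p = q + 134 = 907.
Check: 773 · 907 = 701111.

907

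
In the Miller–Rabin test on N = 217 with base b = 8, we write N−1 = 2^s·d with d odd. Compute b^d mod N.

64

217 − 1 = 216 = 2^3 · 27, so d = 27.
8^1 ≡ 8 (mod 217)
8^2 ≡ 8^2 = 64 ≡ 64 (mod 217)
8^4 ≡ 64^2 = 4096 ≡ 190 (mod 217)
8^8 ≡ 190^2 = 36100 ≡ 78 (mod 217)
8^16 ≡ 78^2 = 6084 ≡ 8 (mod 217)
27 = 16 + 8 + 2 + 1 in binary powers of 2.
So 8^27 ≡ 8 · 78 · 64 · 8 ≡ 64 (mod 217).
Squaring chain: 64 → 190 → 78; never reaches −1, so base 8 is a Miller–Rabin witness that 217 is composite.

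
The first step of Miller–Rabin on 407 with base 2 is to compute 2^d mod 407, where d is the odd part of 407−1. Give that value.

338

407 − 1 = 406 = 2^1 · 203, so d = 203.
2^1 ≡ 2 (mod 407)
2^2 ≡ 2^2 = 4 ≡ 4 (mod 407)
2^4 ≡ 4^2 = 16 ≡ 16 (mod 407)
2^8 ≡ 16^2 = 256 ≡ 256 (mod 407)
2^16 ≡ 256^2 = 65536 ≡ 9 (mod 407)
2^32 ≡ 9^2 = 81 ≡ 81 (mod 407)
2^64 ≡ 81^2 = 6561 ≡ 49 (mod 407)
2^128 ≡ 49^2 = 2401 ≡ 366 (mod 407)
203 = 128 + 64 + 8 + 2 + 1 in binary powers of 2.
So 2^203 ≡ 366 · 49 · 256 · 4 · 2 ≡ 338 (mod 407).
Squaring chain: 338; never reaches −1, so base 2 is a Miller–Rabin witness that 407 is composite.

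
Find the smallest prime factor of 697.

697 is odd.
Digit sum 22, not divisible by 3.
Ends in 7: not divisible by 5.
7: 697 = 7·99 + 4
11: 697 = 11·63 + 4
13: 697 = 13·53 + 8
17: 697 = 17·41

17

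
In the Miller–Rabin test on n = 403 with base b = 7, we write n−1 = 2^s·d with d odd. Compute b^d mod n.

190

403 − 1 = 402 = 2^1 · 201, so d = 201.
7^1 ≡ 7 (mod 403)
7^2 ≡ 7^2 = 49 ≡ 49 (mod 403)
7^4 ≡ 49^2 = 2401 ≡ 386 (mod 403)
7^8 ≡ 386^2 = 148996 ≡ 289 (mod 403)
7^16 ≡ 289^2 = 83521 ≡ 100 (mod 403)
7^32 ≡ 100^2 = 10000 ≡ 328 (mod 403)
7^64 ≡ 328^2 = 107584 ≡ 386 (mod 403)
7^128 ≡ 386^2 = 148996 ≡ 289 (mod 403)
201 = 128 + 64 + 8 + 1 in binary powers of 2.
So 7^201 ≡ 289 · 386 · 289 · 7 ≡ 190 (mod 403).
Squaring chain: 190; never reaches −1, so base 7 is a Miller–Rabin witness that 403 is composite.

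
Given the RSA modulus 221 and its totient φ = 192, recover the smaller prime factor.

φ(n) = (p−1)(q−1) = n − (p+q) + 1, so p + q = 221 − 192 + 1 = 30.
p and q are the roots of t² − 30t + 221 = 0.
Discriminant: 30² − 4·221 = 900 − 884 = 16; √16 = 4.
q = (30 − 4)/2 = 13, p = (30 + 4)/2 = 17.
Check: 13 · 17 = 221.

13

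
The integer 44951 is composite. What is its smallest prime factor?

79

44951 is odd.
Digit sum 23, not divisible by 3.
Ends in 1: not divisible by 5.
7: 44951 = 7·6421 + 4
11: 44951 = 11·4086 + 5
13: 44951 = 13·3457 + 10
17: 44951 = 17·2644 + 3
19: 44951 = 19·2365 + 16
23: 44951 = 23·1954 + 9
29: 44951 = 29·1550 + 1
31: 44951 = 31·1450 + 1
37: 44951 = 37·1214 + 33
41: 44951 = 41·1096 + 15
43: 44951 = 43·1045 + 16
47: 44951 = 47·956 + 19
53: 44951 = 53·848 + 7
59: 44951 = 59·761 + 52
61: 44951 = 61·736 + 55
67: 44951 = 67·670 + 61
71: 44951 = 71·633 + 8
73: 44951 = 73·615 + 56
79: 44951 = 79·569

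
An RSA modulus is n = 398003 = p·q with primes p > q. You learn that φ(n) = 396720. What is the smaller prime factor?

φ(n) = (p−1)(q−1) = n − (p+q) + 1, so p + q = 398003 − 396720 + 1 = 1284.
p and q are the roots of t² − 1284t + 398003 = 0.
Discriminant: 1284² − 4·398003 = 1648656 − 1592012 = 56644; √56644 = 238.
q = (1284 − 238)/2 = 523, p = (1284 + 238)/2 = 761.
Check: 523 · 761 = 398003.

523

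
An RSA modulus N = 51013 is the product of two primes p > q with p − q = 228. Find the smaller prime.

Since p = q + 228, we have 51013 = q(q + 228), so q² + 228q − 51013 = 0.
Discriminant: 228² + 4·51013 = 51984 + 204052 = 256036; √256036 = 506.
q = (−228 + 506)/2 = 139, and p = q + 228 = 367.
Check: 139 · 367 = 51013.

139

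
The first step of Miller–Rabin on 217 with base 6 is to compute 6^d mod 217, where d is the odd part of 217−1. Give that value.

216

217 − 1 = 216 = 2^3 · 27, so d = 27.
6^1 ≡ 6 (mod 217)
6^2 ≡ 6^2 = 36 ≡ 36 (mod 217)
6^4 ≡ 36^2 = 1296 ≡ 211 (mod 217)
6^8 ≡ 211^2 = 44521 ≡ 36 (mod 217)
6^16 ≡ 36^2 = 1296 ≡ 211 (mod 217)
27 = 16 + 8 + 2 + 1 in binary powers of 2.
So 6^27 ≡ 211 · 36 · 36 · 6 ≡ 216 (mod 217).
Since 6^d ≡ 216 (mod 217), base 6 does not prove 217 composite.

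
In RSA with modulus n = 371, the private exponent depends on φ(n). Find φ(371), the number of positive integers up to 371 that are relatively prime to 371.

Factor: 371 = 7 · 53.
φ(371) = (7−1) · (53−1) = 6 · 52 = 312.

312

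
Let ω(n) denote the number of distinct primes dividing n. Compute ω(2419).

2419 = 41 · 59
2419 = 41 · 59, which has 2 distinct prime factors.

2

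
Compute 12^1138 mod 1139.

12^1 ≡ 12 (mod 1139)
12^2 ≡ 12^2 = 144 ≡ 144 (mod 1139)
12^4 ≡ 144^2 = 20736 ≡ 234 (mod 1139)
12^8 ≡ 234^2 = 54756 ≡ 84 (mod 1139)
12^16 ≡ 84^2 = 7056 ≡ 222 (mod 1139)
12^32 ≡ 222^2 = 49284 ≡ 307 (mod 1139)
12^64 ≡ 307^2 = 94249 ≡ 851 (mod 1139)
12^128 ≡ 851^2 = 724201 ≡ 936 (mod 1139)
12^256 ≡ 936^2 = 876096 ≡ 205 (mod 1139)
12^512 ≡ 205^2 = 42025 ≡ 1021 (mod 1139)
12^1024 ≡ 1021^2 = 1042441 ≡ 256 (mod 1139)
1138 = 1024 + 64 + 32 + 16 + 2 in binary powers of 2.
So 12^1138 ≡ 256 · 851 · 307 · 222 · 144 ≡ 892 (mod 1139).
Since 892 ≠ 1, base 12 is a Fermat witness: 1139 is composite.

892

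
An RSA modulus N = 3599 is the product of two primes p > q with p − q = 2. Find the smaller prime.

Since p = q + 2, we have 3599 = q(q + 2), so q² + 2q − 3599 = 0.
Discriminant: 2² + 4·3599 = 4 + 14396 = 14400; √14400 = 120.
q = (−2 + 120)/2 = 59, and p = q + 2 = 61.
Check: 59 · 61 = 3599.

59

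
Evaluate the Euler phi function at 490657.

468864

Factor: 490657 = 37 · 89 · 149.
φ(490657) = (37−1) · (89−1) · (149−1) = 36 · 88 · 148 = 468864.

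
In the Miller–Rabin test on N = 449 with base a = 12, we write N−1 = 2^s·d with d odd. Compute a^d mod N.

449 − 1 = 448 = 2^6 · 7, so d = 7.
12^1 ≡ 12 (mod 449)
12^2 ≡ 12^2 = 144 ≡ 144 (mod 449)
12^4 ≡ 144^2 = 20736 ≡ 82 (mod 449)
7 = 4 + 2 + 1 in binary powers of 2.
So 12^7 ≡ 82 · 144 · 12 ≡ 261 (mod 449).
Squaring chain: 261 → 322 → 414 → 327 → 67 → 448; reaches −1, so base 12 does not prove 449 composite.

261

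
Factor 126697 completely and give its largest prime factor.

67

126697 = 31 · 4087
4087 = 61 · 67
67 is prime.
So 126697 = 31 · 61 · 67; the largest prime factor is 67.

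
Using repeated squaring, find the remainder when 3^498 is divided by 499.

3^1 ≡ 3 (mod 499)
3^2 ≡ 3^2 = 9 ≡ 9 (mod 499)
3^4 ≡ 9^2 = 81 ≡ 81 (mod 499)
3^8 ≡ 81^2 = 6561 ≡ 74 (mod 499)
3^16 ≡ 74^2 = 5476 ≡ 486 (mod 499)
3^32 ≡ 486^2 = 236196 ≡ 169 (mod 499)
3^64 ≡ 169^2 = 28561 ≡ 118 (mod 499)
3^128 ≡ 118^2 = 13924 ≡ 451 (mod 499)
3^256 ≡ 451^2 = 203401 ≡ 308 (mod 499)
498 = 256 + 128 + 64 + 32 + 16 + 2 in binary powers of 2.
So 3^498 ≡ 308 · 451 · 118 · 169 · 486 · 9 ≡ 1 (mod 499).
Since the result is 1, base 3 gives no evidence that 499 is composite.

1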